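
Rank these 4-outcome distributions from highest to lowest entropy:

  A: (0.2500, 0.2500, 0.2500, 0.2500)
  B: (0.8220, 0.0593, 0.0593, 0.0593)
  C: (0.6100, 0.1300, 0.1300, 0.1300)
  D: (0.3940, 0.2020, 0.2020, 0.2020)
A > D > C > B

Key insight: Entropy is maximized by uniform distributions and minimized by concentrated distributions.

Entropies:
  H(A) = 2.0000 bits
  H(B) = 0.9578 bits
  H(C) = 1.5829 bits
  H(D) = 1.9278 bits

Ranking: A > D > C > B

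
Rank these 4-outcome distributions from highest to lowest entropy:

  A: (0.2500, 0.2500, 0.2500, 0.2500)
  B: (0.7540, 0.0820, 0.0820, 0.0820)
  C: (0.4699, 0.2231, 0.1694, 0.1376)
A > C > B

Key insight: Entropy is maximized by uniform distributions and minimized by concentrated distributions.

- Uniform distributions have maximum entropy log₂(4) = 2.0000 bits
- The more "peaked" or concentrated a distribution, the lower its entropy

Entropies:
  H(A) = 2.0000 bits
  H(B) = 1.1948 bits
  H(C) = 1.8225 bits

Ranking: A > C > B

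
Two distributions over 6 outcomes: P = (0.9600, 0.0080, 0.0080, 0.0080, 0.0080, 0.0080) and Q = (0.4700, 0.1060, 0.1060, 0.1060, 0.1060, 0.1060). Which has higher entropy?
Q

P is highly concentrated on one outcome (96%), making it nearly deterministic. Q spreads its mass more evenly (max 47%). The more spread-out distribution has higher entropy: H(P) ≈ 0.335 bits, H(Q) ≈ 2.228 bits.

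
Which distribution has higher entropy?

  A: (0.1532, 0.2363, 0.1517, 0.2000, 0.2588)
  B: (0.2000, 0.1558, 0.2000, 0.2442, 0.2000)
B

Both distributions are close to uniform, making this a harder comparison.

H(A) = 2.2882 bits
H(B) = 2.3077 bits

The distribution closer to uniform has higher entropy.
Answer: B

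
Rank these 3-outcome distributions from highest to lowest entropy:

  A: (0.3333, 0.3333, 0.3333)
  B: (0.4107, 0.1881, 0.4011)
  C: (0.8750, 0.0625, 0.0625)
A > B > C

Key insight: Entropy is maximized by uniform distributions and minimized by concentrated distributions.

- Uniform distributions have maximum entropy log₂(3) = 1.5850 bits
- The more "peaked" or concentrated a distribution, the lower its entropy

Entropies:
  H(A) = 1.5850 bits
  H(B) = 1.5093 bits
  H(C) = 0.6686 bits

Ranking: A > B > C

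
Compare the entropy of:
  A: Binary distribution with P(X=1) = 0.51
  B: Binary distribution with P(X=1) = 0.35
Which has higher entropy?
A

For binary distributions, entropy is maximized at p=0.5 and decreases as p moves toward 0 or 1.

H(A) = H(0.51) = 0.9997 bits
H(B) = H(0.35) = 0.9341 bits

Distribution A (p=0.51) is closer to uniform (p=0.5), so it has higher entropy.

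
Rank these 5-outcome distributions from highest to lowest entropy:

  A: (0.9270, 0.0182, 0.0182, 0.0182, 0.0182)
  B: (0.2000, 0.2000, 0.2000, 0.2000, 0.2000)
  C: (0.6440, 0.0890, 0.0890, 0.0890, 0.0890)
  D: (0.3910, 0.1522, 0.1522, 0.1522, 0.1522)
B > D > C > A

Key insight: Entropy is maximized by uniform distributions and minimized by concentrated distributions.

Entropies:
  H(A) = 0.5230 bits
  H(B) = 2.3219 bits
  H(C) = 1.6513 bits
  H(D) = 2.1834 bits

Ranking: B > D > C > A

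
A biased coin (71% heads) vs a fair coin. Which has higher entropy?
Fair coin

The fair coin is uniform (p=0.5), maximizing binary entropy at 1 bit. The biased coin has H(0.71) ≈ 0.869 bits — its outcome is more predictable, so its entropy is lower.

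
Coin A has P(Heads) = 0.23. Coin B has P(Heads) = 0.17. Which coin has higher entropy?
A

For binary distributions, entropy is maximized at p=0.5 and decreases as p moves toward 0 or 1.

H(A) = H(0.23) = 0.7780 bits
H(B) = H(0.17) = 0.6577 bits

Distribution A (p=0.23) is closer to uniform (p=0.5), so it has higher entropy.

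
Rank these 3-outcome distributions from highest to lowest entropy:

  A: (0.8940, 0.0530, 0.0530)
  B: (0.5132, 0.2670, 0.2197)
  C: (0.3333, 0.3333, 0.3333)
C > B > A

Key insight: Entropy is maximized by uniform distributions and minimized by concentrated distributions.

- Uniform distributions have maximum entropy log₂(3) = 1.5850 bits
- The more "peaked" or concentrated a distribution, the lower its entropy

Entropies:
  H(A) = 0.5937 bits
  H(B) = 1.4829 bits
  H(C) = 1.5850 bits

Ranking: C > B > A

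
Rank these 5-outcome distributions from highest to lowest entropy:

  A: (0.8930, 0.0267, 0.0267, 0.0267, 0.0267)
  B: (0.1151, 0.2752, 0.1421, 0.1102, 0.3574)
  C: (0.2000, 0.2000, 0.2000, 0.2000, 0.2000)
C > B > A

Key insight: Entropy is maximized by uniform distributions and minimized by concentrated distributions.

- Uniform distributions have maximum entropy log₂(5) = 2.3219 bits
- The more "peaked" or concentrated a distribution, the lower its entropy

Entropies:
  H(A) = 0.7048 bits
  H(B) = 2.1524 bits
  H(C) = 2.3219 bits

Ranking: C > B > A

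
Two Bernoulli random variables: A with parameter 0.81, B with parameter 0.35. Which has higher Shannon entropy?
B

For binary distributions, entropy is maximized at p=0.5 and decreases as p moves toward 0 or 1.

H(A) = H(0.81) = 0.7015 bits
H(B) = H(0.35) = 0.9341 bits

Distribution B (p=0.35) is closer to uniform (p=0.5), so it has higher entropy.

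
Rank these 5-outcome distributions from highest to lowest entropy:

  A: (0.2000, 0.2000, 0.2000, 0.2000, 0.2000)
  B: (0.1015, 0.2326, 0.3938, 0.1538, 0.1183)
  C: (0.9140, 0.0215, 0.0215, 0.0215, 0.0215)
A > B > C

Key insight: Entropy is maximized by uniform distributions and minimized by concentrated distributions.

- Uniform distributions have maximum entropy log₂(5) = 2.3219 bits
- The more "peaked" or concentrated a distribution, the lower its entropy

Entropies:
  H(A) = 2.3219 bits
  H(B) = 2.1335 bits
  H(C) = 0.5950 bits

Ranking: A > B > C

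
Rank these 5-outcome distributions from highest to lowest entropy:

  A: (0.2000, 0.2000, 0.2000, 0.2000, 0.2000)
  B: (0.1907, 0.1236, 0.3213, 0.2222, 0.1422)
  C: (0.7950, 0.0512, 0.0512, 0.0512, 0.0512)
A > B > C

Key insight: Entropy is maximized by uniform distributions and minimized by concentrated distributions.

- Uniform distributions have maximum entropy log₂(5) = 2.3219 bits
- The more "peaked" or concentrated a distribution, the lower its entropy

Entropies:
  H(A) = 2.3219 bits
  H(B) = 2.2373 bits
  H(C) = 1.1418 bits

Ranking: A > B > C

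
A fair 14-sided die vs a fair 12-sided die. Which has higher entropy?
14-sided die

Both are uniform distributions; for uniform over n outcomes, H = log₂(n). H(14-sided) = log₂(14) = 3.807 bits and H(12-sided) = log₂(12) = 3.585 bits. More outcomes in a uniform distribution means higher entropy.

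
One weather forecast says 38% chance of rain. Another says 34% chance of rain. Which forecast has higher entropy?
38% forecast

Treat each forecast as a Bernoulli distribution. Binary entropy is maximized at p=0.5 and falls off symmetrically toward 0 or 1. The 38% forecast is closer to 50%, so it is more uncertain. H(38%) ≈ 0.958 bits, H(34%) ≈ 0.925 bits.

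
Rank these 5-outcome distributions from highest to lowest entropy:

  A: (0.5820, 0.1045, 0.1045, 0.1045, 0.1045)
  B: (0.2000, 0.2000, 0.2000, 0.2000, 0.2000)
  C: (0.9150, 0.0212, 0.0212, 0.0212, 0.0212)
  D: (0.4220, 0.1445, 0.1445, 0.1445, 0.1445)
B > D > A > C

Key insight: Entropy is maximized by uniform distributions and minimized by concentrated distributions.

Entropies:
  H(A) = 1.8165 bits
  H(B) = 2.3219 bits
  H(C) = 0.5896 bits
  H(D) = 2.1384 bits

Ranking: B > D > A > C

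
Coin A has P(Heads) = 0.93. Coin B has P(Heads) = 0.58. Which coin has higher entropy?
B

For binary distributions, entropy is maximized at p=0.5 and decreases as p moves toward 0 or 1.

H(A) = H(0.93) = 0.3659 bits
H(B) = H(0.58) = 0.9815 bits

Distribution B (p=0.58) is closer to uniform (p=0.5), so it has higher entropy.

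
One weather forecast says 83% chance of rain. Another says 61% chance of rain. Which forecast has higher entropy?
61% forecast

Treat each forecast as a Bernoulli distribution. Binary entropy is maximized at p=0.5 and falls off symmetrically toward 0 or 1. The 61% forecast is closer to 50%, so it is more uncertain. H(83%) ≈ 0.658 bits, H(61%) ≈ 0.965 bits.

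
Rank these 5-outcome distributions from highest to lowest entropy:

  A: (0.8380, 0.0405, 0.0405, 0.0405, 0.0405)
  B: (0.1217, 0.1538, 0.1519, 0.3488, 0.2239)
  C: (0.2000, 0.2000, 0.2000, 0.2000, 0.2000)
C > B > A

Key insight: Entropy is maximized by uniform distributions and minimized by concentrated distributions.

- Uniform distributions have maximum entropy log₂(5) = 2.3219 bits
- The more "peaked" or concentrated a distribution, the lower its entropy

Entropies:
  H(A) = 0.9631 bits
  H(B) = 2.2115 bits
  H(C) = 2.3219 bits

Ranking: C > B > A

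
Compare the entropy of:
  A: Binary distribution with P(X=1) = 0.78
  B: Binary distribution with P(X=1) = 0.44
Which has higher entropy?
B

For binary distributions, entropy is maximized at p=0.5 and decreases as p moves toward 0 or 1.

H(A) = H(0.78) = 0.7602 bits
H(B) = H(0.44) = 0.9896 bits

Distribution B (p=0.44) is closer to uniform (p=0.5), so it has higher entropy.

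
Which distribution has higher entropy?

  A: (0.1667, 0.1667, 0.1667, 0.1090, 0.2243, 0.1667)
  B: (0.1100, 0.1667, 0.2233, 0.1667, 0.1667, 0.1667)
B

Both distributions are close to uniform, making this a harder comparison.

H(A) = 2.5556 bits
H(B) = 2.5566 bits

The distribution closer to uniform has higher entropy.
Answer: B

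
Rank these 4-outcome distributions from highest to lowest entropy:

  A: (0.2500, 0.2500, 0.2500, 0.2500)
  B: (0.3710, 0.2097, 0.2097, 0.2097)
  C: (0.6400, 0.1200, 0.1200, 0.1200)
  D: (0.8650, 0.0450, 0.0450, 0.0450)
A > B > C > D

Key insight: Entropy is maximized by uniform distributions and minimized by concentrated distributions.

Entropies:
  H(A) = 2.0000 bits
  H(B) = 1.9484 bits
  H(C) = 1.5133 bits
  H(D) = 0.7850 bits

Ranking: A > B > C > D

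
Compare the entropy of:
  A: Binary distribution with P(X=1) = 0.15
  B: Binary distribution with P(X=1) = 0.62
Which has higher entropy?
B

For binary distributions, entropy is maximized at p=0.5 and decreases as p moves toward 0 or 1.

H(A) = H(0.15) = 0.6098 bits
H(B) = H(0.62) = 0.9580 bits

Distribution B (p=0.62) is closer to uniform (p=0.5), so it has higher entropy.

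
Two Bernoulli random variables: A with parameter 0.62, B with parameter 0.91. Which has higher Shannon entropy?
A

For binary distributions, entropy is maximized at p=0.5 and decreases as p moves toward 0 or 1.

H(A) = H(0.62) = 0.9580 bits
H(B) = H(0.91) = 0.4365 bits

Distribution A (p=0.62) is closer to uniform (p=0.5), so it has higher entropy.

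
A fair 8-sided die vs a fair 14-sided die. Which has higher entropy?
14-sided die

Both are uniform distributions; for uniform over n outcomes, H = log₂(n). H(8-sided) = log₂(8) = 3.000 bits and H(14-sided) = log₂(14) = 3.807 bits. More outcomes in a uniform distribution means higher entropy.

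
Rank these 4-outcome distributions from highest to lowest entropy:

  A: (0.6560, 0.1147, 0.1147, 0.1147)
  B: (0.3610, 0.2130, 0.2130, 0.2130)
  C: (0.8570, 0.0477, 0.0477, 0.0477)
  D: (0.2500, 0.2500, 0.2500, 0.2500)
D > B > A > C

Key insight: Entropy is maximized by uniform distributions and minimized by concentrated distributions.

Entropies:
  H(A) = 1.4738 bits
  H(B) = 1.9563 bits
  H(C) = 0.8187 bits
  H(D) = 2.0000 bits

Ranking: D > B > A > C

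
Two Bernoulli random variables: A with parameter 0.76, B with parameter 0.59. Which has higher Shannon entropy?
B

For binary distributions, entropy is maximized at p=0.5 and decreases as p moves toward 0 or 1.

H(A) = H(0.76) = 0.7950 bits
H(B) = H(0.59) = 0.9765 bits

Distribution B (p=0.59) is closer to uniform (p=0.5), so it has higher entropy.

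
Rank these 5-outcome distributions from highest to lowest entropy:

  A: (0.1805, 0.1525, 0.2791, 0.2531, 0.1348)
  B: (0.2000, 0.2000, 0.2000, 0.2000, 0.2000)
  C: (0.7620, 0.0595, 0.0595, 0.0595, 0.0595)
B > A > C

Key insight: Entropy is maximized by uniform distributions and minimized by concentrated distributions.

- Uniform distributions have maximum entropy log₂(5) = 2.3219 bits
- The more "peaked" or concentrated a distribution, the lower its entropy

Entropies:
  H(A) = 2.2649 bits
  H(B) = 2.3219 bits
  H(C) = 1.2677 bits

Ranking: B > A > C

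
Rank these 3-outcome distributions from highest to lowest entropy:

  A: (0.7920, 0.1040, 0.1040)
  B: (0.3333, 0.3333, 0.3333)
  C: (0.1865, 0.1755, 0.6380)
B > C > A

Key insight: Entropy is maximized by uniform distributions and minimized by concentrated distributions.

- Uniform distributions have maximum entropy log₂(3) = 1.5850 bits
- The more "peaked" or concentrated a distribution, the lower its entropy

Entropies:
  H(A) = 0.9456 bits
  H(B) = 1.5850 bits
  H(C) = 1.3060 bits

Ranking: B > C > A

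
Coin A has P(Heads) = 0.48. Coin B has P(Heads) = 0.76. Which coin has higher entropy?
A

For binary distributions, entropy is maximized at p=0.5 and decreases as p moves toward 0 or 1.

H(A) = H(0.48) = 0.9988 bits
H(B) = H(0.76) = 0.7950 bits

Distribution A (p=0.48) is closer to uniform (p=0.5), so it has higher entropy.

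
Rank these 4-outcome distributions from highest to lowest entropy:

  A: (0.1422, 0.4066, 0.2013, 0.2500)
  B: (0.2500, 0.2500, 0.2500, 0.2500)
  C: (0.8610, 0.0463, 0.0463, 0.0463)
B > A > C

Key insight: Entropy is maximized by uniform distributions and minimized by concentrated distributions.

- Uniform distributions have maximum entropy log₂(4) = 2.0000 bits
- The more "peaked" or concentrated a distribution, the lower its entropy

Entropies:
  H(A) = 1.8935 bits
  H(B) = 2.0000 bits
  H(C) = 0.8019 bits

Ranking: B > A > C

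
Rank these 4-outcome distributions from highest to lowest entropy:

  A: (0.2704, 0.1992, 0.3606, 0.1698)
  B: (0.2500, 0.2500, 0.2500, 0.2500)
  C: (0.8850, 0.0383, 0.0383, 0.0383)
B > A > C

Key insight: Entropy is maximized by uniform distributions and minimized by concentrated distributions.

- Uniform distributions have maximum entropy log₂(4) = 2.0000 bits
- The more "peaked" or concentrated a distribution, the lower its entropy

Entropies:
  H(A) = 1.9388 bits
  H(B) = 2.0000 bits
  H(C) = 0.6971 bits

Ranking: B > A > C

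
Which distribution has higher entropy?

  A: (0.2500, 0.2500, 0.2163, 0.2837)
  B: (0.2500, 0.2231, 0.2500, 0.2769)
B

Both distributions are close to uniform, making this a harder comparison.

H(A) = 1.9934 bits
H(B) = 1.9958 bits

The distribution closer to uniform has higher entropy.
Answer: B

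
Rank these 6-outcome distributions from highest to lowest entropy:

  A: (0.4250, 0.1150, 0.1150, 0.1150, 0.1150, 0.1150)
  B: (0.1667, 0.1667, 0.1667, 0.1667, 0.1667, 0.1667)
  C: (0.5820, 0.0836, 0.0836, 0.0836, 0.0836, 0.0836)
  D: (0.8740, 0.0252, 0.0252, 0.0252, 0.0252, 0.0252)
B > A > C > D

Key insight: Entropy is maximized by uniform distributions and minimized by concentrated distributions.

Entropies:
  H(A) = 2.3188 bits
  H(B) = 2.5850 bits
  H(C) = 1.9511 bits
  H(D) = 0.8389 bits

Ranking: B > A > C > D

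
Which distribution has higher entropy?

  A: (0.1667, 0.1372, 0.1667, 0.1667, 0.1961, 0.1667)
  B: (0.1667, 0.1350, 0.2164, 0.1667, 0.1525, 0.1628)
A

Both distributions are close to uniform, making this a harder comparison.

H(A) = 2.5774 bits
H(B) = 2.5696 bits

The distribution closer to uniform has higher entropy.
Answer: A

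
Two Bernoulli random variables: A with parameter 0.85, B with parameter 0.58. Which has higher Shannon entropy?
B

For binary distributions, entropy is maximized at p=0.5 and decreases as p moves toward 0 or 1.

H(A) = H(0.85) = 0.6098 bits
H(B) = H(0.58) = 0.9815 bits

Distribution B (p=0.58) is closer to uniform (p=0.5), so it has higher entropy.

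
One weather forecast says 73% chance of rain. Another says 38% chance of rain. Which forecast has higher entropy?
38% forecast

Treat each forecast as a Bernoulli distribution. Binary entropy is maximized at p=0.5 and falls off symmetrically toward 0 or 1. The 38% forecast is closer to 50%, so it is more uncertain. H(73%) ≈ 0.841 bits, H(38%) ≈ 0.958 bits.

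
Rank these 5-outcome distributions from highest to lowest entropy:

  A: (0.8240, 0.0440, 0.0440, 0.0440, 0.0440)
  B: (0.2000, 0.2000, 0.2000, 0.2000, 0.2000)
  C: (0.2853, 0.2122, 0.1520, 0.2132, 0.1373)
B > C > A

Key insight: Entropy is maximized by uniform distributions and minimized by concentrated distributions.

- Uniform distributions have maximum entropy log₂(5) = 2.3219 bits
- The more "peaked" or concentrated a distribution, the lower its entropy

Entropies:
  H(A) = 1.0232 bits
  H(B) = 2.3219 bits
  H(C) = 2.2726 bits

Ranking: B > C > A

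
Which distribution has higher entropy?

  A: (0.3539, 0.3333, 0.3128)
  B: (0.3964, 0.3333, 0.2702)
A

Both distributions are close to uniform, making this a harder comparison.

H(A) = 1.5831 bits
H(B) = 1.5676 bits

The distribution closer to uniform has higher entropy.
Answer: A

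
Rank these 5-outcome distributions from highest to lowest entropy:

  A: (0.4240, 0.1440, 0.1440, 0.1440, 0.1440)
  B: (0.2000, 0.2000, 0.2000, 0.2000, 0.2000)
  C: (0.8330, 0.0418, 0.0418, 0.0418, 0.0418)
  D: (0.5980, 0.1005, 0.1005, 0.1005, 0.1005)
B > A > D > C

Key insight: Entropy is maximized by uniform distributions and minimized by concentrated distributions.

Entropies:
  H(A) = 2.1353 bits
  H(B) = 2.3219 bits
  H(C) = 0.9848 bits
  H(D) = 1.7761 bits

Ranking: B > A > D > C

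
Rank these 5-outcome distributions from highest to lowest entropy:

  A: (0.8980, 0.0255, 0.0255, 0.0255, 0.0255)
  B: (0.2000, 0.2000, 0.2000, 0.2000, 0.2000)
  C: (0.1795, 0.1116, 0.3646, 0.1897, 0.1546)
B > C > A

Key insight: Entropy is maximized by uniform distributions and minimized by concentrated distributions.

- Uniform distributions have maximum entropy log₂(5) = 2.3219 bits
- The more "peaked" or concentrated a distribution, the lower its entropy

Entropies:
  H(A) = 0.6793 bits
  H(B) = 2.3219 bits
  H(C) = 2.1999 bits

Ranking: B > C > A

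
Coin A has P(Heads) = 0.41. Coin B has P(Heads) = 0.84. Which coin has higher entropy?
A

For binary distributions, entropy is maximized at p=0.5 and decreases as p moves toward 0 or 1.

H(A) = H(0.41) = 0.9765 bits
H(B) = H(0.84) = 0.6343 bits

Distribution A (p=0.41) is closer to uniform (p=0.5), so it has higher entropy.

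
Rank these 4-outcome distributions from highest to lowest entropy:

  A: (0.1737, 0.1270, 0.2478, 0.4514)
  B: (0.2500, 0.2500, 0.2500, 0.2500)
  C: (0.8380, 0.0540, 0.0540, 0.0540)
B > A > C

Key insight: Entropy is maximized by uniform distributions and minimized by concentrated distributions.

- Uniform distributions have maximum entropy log₂(4) = 2.0000 bits
- The more "peaked" or concentrated a distribution, the lower its entropy

Entropies:
  H(A) = 1.8335 bits
  H(B) = 2.0000 bits
  H(C) = 0.8958 bits

Ranking: B > A > C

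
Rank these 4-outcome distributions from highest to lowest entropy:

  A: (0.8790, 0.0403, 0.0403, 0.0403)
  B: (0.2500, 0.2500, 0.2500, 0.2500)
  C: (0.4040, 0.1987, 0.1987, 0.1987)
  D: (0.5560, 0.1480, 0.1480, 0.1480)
B > C > D > A

Key insight: Entropy is maximized by uniform distributions and minimized by concentrated distributions.

Entropies:
  H(A) = 0.7240 bits
  H(B) = 2.0000 bits
  H(C) = 1.9179 bits
  H(D) = 1.6947 bits

Ranking: B > C > D > A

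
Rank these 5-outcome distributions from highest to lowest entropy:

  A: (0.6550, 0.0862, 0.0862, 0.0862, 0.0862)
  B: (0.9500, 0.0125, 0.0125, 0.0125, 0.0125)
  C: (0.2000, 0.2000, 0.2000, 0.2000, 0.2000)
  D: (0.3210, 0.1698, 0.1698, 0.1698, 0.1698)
C > D > A > B

Key insight: Entropy is maximized by uniform distributions and minimized by concentrated distributions.

Entropies:
  H(A) = 1.6195 bits
  H(B) = 0.3864 bits
  H(C) = 2.3219 bits
  H(D) = 2.2635 bits

Ranking: C > D > A > B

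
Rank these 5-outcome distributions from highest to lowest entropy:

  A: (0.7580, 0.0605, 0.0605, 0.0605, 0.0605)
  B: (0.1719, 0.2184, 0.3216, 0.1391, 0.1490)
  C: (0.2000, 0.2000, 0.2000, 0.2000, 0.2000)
C > B > A

Key insight: Entropy is maximized by uniform distributions and minimized by concentrated distributions.

- Uniform distributions have maximum entropy log₂(5) = 2.3219 bits
- The more "peaked" or concentrated a distribution, the lower its entropy

Entropies:
  H(A) = 1.2824 bits
  H(B) = 2.2475 bits
  H(C) = 2.3219 bits

Ranking: C > B > A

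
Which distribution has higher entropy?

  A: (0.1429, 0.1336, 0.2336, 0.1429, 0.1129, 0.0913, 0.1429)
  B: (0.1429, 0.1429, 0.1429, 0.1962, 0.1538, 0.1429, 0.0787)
B

Both distributions are close to uniform, making this a harder comparison.

H(A) = 2.7518 bits
H(B) = 2.7690 bits

The distribution closer to uniform has higher entropy.
Answer: B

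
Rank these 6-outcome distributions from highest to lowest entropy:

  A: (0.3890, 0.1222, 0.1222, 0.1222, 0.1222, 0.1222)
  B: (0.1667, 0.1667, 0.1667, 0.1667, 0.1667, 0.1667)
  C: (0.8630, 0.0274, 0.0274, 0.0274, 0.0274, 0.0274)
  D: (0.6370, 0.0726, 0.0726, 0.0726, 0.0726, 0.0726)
B > A > D > C

Key insight: Entropy is maximized by uniform distributions and minimized by concentrated distributions.

Entropies:
  H(A) = 2.3828 bits
  H(B) = 2.5850 bits
  H(C) = 0.8944 bits
  H(D) = 1.7880 bits

Ranking: B > A > D > C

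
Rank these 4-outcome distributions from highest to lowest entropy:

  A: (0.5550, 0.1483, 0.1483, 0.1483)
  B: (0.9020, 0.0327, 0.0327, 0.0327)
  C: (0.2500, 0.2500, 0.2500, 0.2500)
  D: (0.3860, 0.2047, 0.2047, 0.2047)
C > D > A > B

Key insight: Entropy is maximized by uniform distributions and minimized by concentrated distributions.

Entropies:
  H(A) = 1.6966 bits
  H(B) = 0.6179 bits
  H(C) = 2.0000 bits
  H(D) = 1.9353 bits

Ranking: C > D > A > B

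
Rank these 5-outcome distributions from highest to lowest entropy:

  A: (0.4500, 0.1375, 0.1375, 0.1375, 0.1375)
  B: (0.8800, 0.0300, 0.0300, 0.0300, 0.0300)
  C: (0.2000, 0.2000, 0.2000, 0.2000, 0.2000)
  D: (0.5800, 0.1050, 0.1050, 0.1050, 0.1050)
C > A > D > B

Key insight: Entropy is maximized by uniform distributions and minimized by concentrated distributions.

Entropies:
  H(A) = 2.0928 bits
  H(B) = 0.7694 bits
  H(C) = 2.3219 bits
  H(D) = 1.8215 bits

Ranking: C > A > D > B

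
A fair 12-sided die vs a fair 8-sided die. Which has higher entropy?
12-sided die

Both are uniform distributions; for uniform over n outcomes, H = log₂(n). H(12-sided) = log₂(12) = 3.585 bits and H(8-sided) = log₂(8) = 3.000 bits. More outcomes in a uniform distribution means higher entropy.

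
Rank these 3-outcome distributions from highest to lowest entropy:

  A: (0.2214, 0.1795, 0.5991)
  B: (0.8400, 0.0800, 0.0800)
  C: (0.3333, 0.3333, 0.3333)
C > A > B

Key insight: Entropy is maximized by uniform distributions and minimized by concentrated distributions.

- Uniform distributions have maximum entropy log₂(3) = 1.5850 bits
- The more "peaked" or concentrated a distribution, the lower its entropy

Entropies:
  H(A) = 1.3692 bits
  H(B) = 0.7943 bits
  H(C) = 1.5850 bits

Ranking: C > A > B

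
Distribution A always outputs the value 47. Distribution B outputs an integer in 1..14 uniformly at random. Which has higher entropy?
B

A is deterministic, so H(A) = 0. B is uniform over 14 outcomes, so H(B) = log₂(14) = 3.807 bits. Any distribution with genuine randomness has higher entropy than a deterministic one.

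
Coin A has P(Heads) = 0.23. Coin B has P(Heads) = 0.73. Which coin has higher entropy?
B

For binary distributions, entropy is maximized at p=0.5 and decreases as p moves toward 0 or 1.

H(A) = H(0.23) = 0.7780 bits
H(B) = H(0.73) = 0.8415 bits

Distribution B (p=0.73) is closer to uniform (p=0.5), so it has higher entropy.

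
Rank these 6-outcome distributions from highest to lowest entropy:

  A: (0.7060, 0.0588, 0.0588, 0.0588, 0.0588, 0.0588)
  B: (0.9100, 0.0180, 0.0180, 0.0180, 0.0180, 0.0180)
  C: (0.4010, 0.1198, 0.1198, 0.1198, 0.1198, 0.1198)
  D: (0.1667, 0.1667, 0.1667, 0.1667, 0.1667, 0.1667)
D > C > A > B

Key insight: Entropy is maximized by uniform distributions and minimized by concentrated distributions.

Entropies:
  H(A) = 1.5565 bits
  H(B) = 0.6454 bits
  H(C) = 2.3624 bits
  H(D) = 2.5850 bits

Ranking: D > C > A > B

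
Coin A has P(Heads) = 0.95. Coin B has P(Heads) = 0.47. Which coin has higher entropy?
B

For binary distributions, entropy is maximized at p=0.5 and decreases as p moves toward 0 or 1.

H(A) = H(0.95) = 0.2864 bits
H(B) = H(0.47) = 0.9974 bits

Distribution B (p=0.47) is closer to uniform (p=0.5), so it has higher entropy.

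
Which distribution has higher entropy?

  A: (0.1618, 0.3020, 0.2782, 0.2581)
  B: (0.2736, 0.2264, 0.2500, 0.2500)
B

Both distributions are close to uniform, making this a harder comparison.

H(A) = 1.9646 bits
H(B) = 1.9968 bits

The distribution closer to uniform has higher entropy.
Answer: B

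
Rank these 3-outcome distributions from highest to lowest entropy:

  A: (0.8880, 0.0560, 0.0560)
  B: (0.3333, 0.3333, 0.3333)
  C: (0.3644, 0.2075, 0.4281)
B > C > A

Key insight: Entropy is maximized by uniform distributions and minimized by concentrated distributions.

- Uniform distributions have maximum entropy log₂(3) = 1.5850 bits
- The more "peaked" or concentrated a distribution, the lower its entropy

Entropies:
  H(A) = 0.6179 bits
  H(B) = 1.5850 bits
  H(C) = 1.5255 bits

Ranking: B > C > A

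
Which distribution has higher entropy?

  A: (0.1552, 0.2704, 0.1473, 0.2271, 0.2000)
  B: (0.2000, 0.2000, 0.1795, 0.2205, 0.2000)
B

Both distributions are close to uniform, making this a harder comparison.

H(A) = 2.2844 bits
H(B) = 2.3189 bits

The distribution closer to uniform has higher entropy.
Answer: B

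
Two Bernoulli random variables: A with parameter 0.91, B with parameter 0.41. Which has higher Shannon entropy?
B

For binary distributions, entropy is maximized at p=0.5 and decreases as p moves toward 0 or 1.

H(A) = H(0.91) = 0.4365 bits
H(B) = H(0.41) = 0.9765 bits

Distribution B (p=0.41) is closer to uniform (p=0.5), so it has higher entropy.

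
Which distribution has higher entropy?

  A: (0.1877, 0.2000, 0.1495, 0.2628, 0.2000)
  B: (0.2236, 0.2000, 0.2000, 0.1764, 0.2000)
B

Both distributions are close to uniform, making this a harder comparison.

H(A) = 2.2983 bits
H(B) = 2.3179 bits

The distribution closer to uniform has higher entropy.
Answer: B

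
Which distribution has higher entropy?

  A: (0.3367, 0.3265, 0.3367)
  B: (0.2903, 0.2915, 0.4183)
A

Both distributions are close to uniform, making this a harder comparison.

H(A) = 1.5848 bits
H(B) = 1.5624 bits

The distribution closer to uniform has higher entropy.
Answer: A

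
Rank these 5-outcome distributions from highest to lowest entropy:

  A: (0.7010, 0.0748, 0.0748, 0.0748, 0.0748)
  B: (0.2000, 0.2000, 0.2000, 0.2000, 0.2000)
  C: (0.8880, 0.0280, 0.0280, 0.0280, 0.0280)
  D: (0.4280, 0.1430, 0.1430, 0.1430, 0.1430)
B > D > A > C

Key insight: Entropy is maximized by uniform distributions and minimized by concentrated distributions.

Entropies:
  H(A) = 1.4781 bits
  H(B) = 2.3219 bits
  H(C) = 0.7299 bits
  H(D) = 2.1290 bits

Ranking: B > D > A > C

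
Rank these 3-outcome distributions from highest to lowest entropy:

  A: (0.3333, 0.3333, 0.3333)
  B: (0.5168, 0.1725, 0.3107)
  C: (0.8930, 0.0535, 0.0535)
A > B > C

Key insight: Entropy is maximized by uniform distributions and minimized by concentrated distributions.

- Uniform distributions have maximum entropy log₂(3) = 1.5850 bits
- The more "peaked" or concentrated a distribution, the lower its entropy

Entropies:
  H(A) = 1.5850 bits
  H(B) = 1.4534 bits
  H(C) = 0.5978 bits

Ranking: A > B > C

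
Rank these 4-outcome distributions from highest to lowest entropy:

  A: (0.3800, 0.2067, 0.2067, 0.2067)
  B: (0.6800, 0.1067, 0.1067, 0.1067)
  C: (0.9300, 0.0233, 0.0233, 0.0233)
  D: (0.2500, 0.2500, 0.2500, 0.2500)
D > A > B > C

Key insight: Entropy is maximized by uniform distributions and minimized by concentrated distributions.

Entropies:
  H(A) = 1.9407 bits
  H(B) = 1.4116 bits
  H(C) = 0.4769 bits
  H(D) = 2.0000 bits

Ranking: D > A > B > C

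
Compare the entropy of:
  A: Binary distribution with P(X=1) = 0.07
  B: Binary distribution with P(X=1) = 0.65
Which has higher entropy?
B

For binary distributions, entropy is maximized at p=0.5 and decreases as p moves toward 0 or 1.

H(A) = H(0.07) = 0.3659 bits
H(B) = H(0.65) = 0.9341 bits

Distribution B (p=0.65) is closer to uniform (p=0.5), so it has higher entropy.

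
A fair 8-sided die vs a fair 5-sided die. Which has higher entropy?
8-sided die

Both are uniform distributions; for uniform over n outcomes, H = log₂(n). H(8-sided) = log₂(8) = 3.000 bits and H(5-sided) = log₂(5) = 2.322 bits. More outcomes in a uniform distribution means higher entropy.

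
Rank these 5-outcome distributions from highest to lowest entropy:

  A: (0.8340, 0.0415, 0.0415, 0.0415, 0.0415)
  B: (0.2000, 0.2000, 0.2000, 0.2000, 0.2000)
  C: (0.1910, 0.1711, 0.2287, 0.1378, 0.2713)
B > C > A

Key insight: Entropy is maximized by uniform distributions and minimized by concentrated distributions.

- Uniform distributions have maximum entropy log₂(5) = 2.3219 bits
- The more "peaked" or concentrated a distribution, the lower its entropy

Entropies:
  H(A) = 0.9805 bits
  H(B) = 2.3219 bits
  H(C) = 2.2835 bits

Ranking: B > C > A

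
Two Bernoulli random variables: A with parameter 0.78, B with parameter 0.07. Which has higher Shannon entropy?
A

For binary distributions, entropy is maximized at p=0.5 and decreases as p moves toward 0 or 1.

H(A) = H(0.78) = 0.7602 bits
H(B) = H(0.07) = 0.3659 bits

Distribution A (p=0.78) is closer to uniform (p=0.5), so it has higher entropy.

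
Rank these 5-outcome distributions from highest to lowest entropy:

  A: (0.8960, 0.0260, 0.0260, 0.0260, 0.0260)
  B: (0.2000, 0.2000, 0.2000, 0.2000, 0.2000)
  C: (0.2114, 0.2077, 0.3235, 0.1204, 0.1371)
B > C > A

Key insight: Entropy is maximized by uniform distributions and minimized by concentrated distributions.

- Uniform distributions have maximum entropy log₂(5) = 2.3219 bits
- The more "peaked" or concentrated a distribution, the lower its entropy

Entropies:
  H(A) = 0.6895 bits
  H(B) = 2.3219 bits
  H(C) = 2.2322 bits

Ranking: B > C > A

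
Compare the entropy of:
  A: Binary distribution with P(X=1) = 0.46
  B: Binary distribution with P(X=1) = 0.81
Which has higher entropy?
A

For binary distributions, entropy is maximized at p=0.5 and decreases as p moves toward 0 or 1.

H(A) = H(0.46) = 0.9954 bits
H(B) = H(0.81) = 0.7015 bits

Distribution A (p=0.46) is closer to uniform (p=0.5), so it has higher entropy.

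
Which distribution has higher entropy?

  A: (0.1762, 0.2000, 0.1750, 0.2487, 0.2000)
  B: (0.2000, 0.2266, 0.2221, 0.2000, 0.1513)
A

Both distributions are close to uniform, making this a harder comparison.

H(A) = 2.3095 bits
H(B) = 2.3084 bits

The distribution closer to uniform has higher entropy.
Answer: A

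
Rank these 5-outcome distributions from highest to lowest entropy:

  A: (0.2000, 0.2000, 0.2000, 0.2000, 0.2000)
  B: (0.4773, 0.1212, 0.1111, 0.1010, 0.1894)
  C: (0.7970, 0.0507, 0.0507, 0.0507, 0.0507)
A > B > C

Key insight: Entropy is maximized by uniform distributions and minimized by concentrated distributions.

- Uniform distributions have maximum entropy log₂(5) = 2.3219 bits
- The more "peaked" or concentrated a distribution, the lower its entropy

Entropies:
  H(A) = 2.3219 bits
  H(B) = 2.0192 bits
  H(C) = 1.1339 bits

Ranking: A > B > C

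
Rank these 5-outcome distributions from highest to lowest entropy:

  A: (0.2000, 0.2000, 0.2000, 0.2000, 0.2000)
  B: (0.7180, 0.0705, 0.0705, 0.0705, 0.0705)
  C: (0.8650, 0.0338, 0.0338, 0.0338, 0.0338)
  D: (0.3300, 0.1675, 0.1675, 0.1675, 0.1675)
A > D > B > C

Key insight: Entropy is maximized by uniform distributions and minimized by concentrated distributions.

Entropies:
  H(A) = 2.3219 bits
  H(B) = 1.4222 bits
  H(C) = 0.8410 bits
  H(D) = 2.2549 bits

Ranking: A > D > B > C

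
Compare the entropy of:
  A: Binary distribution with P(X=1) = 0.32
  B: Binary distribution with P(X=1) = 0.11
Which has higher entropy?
A

For binary distributions, entropy is maximized at p=0.5 and decreases as p moves toward 0 or 1.

H(A) = H(0.32) = 0.9044 bits
H(B) = H(0.11) = 0.4999 bits

Distribution A (p=0.32) is closer to uniform (p=0.5), so it has higher entropy.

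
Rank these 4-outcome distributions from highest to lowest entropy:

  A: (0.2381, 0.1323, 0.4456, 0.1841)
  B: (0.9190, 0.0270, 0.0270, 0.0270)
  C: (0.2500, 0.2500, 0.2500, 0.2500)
C > A > B

Key insight: Entropy is maximized by uniform distributions and minimized by concentrated distributions.

- Uniform distributions have maximum entropy log₂(4) = 2.0000 bits
- The more "peaked" or concentrated a distribution, the lower its entropy

Entropies:
  H(A) = 1.8480 bits
  H(B) = 0.5341 bits
  H(C) = 2.0000 bits

Ranking: C > A > B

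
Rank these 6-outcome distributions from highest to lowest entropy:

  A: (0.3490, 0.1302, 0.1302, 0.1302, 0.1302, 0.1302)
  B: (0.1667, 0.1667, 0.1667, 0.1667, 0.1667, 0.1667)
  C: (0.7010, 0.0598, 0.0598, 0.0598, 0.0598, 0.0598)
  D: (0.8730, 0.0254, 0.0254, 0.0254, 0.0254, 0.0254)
B > A > C > D

Key insight: Entropy is maximized by uniform distributions and minimized by concentrated distributions.

Entropies:
  H(A) = 2.4447 bits
  H(B) = 2.5850 bits
  H(C) = 1.5743 bits
  H(D) = 0.8440 bits

Ranking: B > A > C > D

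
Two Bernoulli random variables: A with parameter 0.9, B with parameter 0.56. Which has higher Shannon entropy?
B

For binary distributions, entropy is maximized at p=0.5 and decreases as p moves toward 0 or 1.

H(A) = H(0.9) = 0.4690 bits
H(B) = H(0.56) = 0.9896 bits

Distribution B (p=0.56) is closer to uniform (p=0.5), so it has higher entropy.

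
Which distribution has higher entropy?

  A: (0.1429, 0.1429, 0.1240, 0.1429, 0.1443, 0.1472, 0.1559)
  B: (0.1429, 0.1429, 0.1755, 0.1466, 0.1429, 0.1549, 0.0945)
A

Both distributions are close to uniform, making this a harder comparison.

H(A) = 2.8045 bits
H(B) = 2.7882 bits

The distribution closer to uniform has higher entropy.
Answer: A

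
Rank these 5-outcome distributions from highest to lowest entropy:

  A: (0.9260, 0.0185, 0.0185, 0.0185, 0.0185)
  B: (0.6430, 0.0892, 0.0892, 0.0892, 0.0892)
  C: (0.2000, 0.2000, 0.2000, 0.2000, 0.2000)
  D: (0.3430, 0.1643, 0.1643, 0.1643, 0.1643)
C > D > B > A

Key insight: Entropy is maximized by uniform distributions and minimized by concentrated distributions.

Entropies:
  H(A) = 0.5287 bits
  H(B) = 1.6542 bits
  H(C) = 2.3219 bits
  H(D) = 2.2417 bits

Ranking: C > D > B > A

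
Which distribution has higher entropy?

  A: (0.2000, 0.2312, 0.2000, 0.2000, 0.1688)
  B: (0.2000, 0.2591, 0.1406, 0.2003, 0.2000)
A

Both distributions are close to uniform, making this a harder comparison.

H(A) = 2.3149 bits
H(B) = 2.2962 bits

The distribution closer to uniform has higher entropy.
Answer: A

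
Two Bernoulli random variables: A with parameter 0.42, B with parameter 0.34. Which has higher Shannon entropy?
A

For binary distributions, entropy is maximized at p=0.5 and decreases as p moves toward 0 or 1.

H(A) = H(0.42) = 0.9815 bits
H(B) = H(0.34) = 0.9248 bits

Distribution A (p=0.42) is closer to uniform (p=0.5), so it has higher entropy.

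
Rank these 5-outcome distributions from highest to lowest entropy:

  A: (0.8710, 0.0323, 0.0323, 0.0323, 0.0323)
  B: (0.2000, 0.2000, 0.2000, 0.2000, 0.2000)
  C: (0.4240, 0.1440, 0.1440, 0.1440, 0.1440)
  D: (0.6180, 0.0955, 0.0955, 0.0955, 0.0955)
B > C > D > A

Key insight: Entropy is maximized by uniform distributions and minimized by concentrated distributions.

Entropies:
  H(A) = 0.8127 bits
  H(B) = 2.3219 bits
  H(C) = 2.1353 bits
  H(D) = 1.7234 bits

Ranking: B > C > D > A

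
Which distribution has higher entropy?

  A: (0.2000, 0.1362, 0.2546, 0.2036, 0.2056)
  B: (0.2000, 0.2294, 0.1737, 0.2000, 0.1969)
B

Both distributions are close to uniform, making this a harder comparison.

H(A) = 2.2953 bits
H(B) = 2.3163 bits

The distribution closer to uniform has higher entropy.
Answer: B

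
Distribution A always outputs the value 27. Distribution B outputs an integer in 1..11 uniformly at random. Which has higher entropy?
B

A is deterministic, so H(A) = 0. B is uniform over 11 outcomes, so H(B) = log₂(11) = 3.459 bits. Any distribution with genuine randomness has higher entropy than a deterministic one.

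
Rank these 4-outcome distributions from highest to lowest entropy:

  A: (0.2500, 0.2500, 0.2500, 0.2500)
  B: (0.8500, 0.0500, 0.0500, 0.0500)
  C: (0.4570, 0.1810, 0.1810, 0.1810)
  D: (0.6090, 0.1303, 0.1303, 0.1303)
A > C > D > B

Key insight: Entropy is maximized by uniform distributions and minimized by concentrated distributions.

Entropies:
  H(A) = 2.0000 bits
  H(B) = 0.8476 bits
  H(C) = 1.8553 bits
  H(D) = 1.5852 bits

Ranking: A > C > D > B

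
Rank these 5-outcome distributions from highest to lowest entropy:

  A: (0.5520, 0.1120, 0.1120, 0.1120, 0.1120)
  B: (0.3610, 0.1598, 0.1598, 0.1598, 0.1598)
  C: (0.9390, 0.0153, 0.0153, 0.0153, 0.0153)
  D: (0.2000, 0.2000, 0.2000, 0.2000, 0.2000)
D > B > A > C

Key insight: Entropy is maximized by uniform distributions and minimized by concentrated distributions.

Entropies:
  H(A) = 1.8882 bits
  H(B) = 2.2215 bits
  H(C) = 0.4534 bits
  H(D) = 2.3219 bits

Ranking: D > B > A > C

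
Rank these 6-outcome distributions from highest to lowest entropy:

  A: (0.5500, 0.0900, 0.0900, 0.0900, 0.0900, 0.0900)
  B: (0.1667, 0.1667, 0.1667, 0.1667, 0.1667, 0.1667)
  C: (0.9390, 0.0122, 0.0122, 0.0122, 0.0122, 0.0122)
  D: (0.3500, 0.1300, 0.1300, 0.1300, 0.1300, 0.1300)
B > D > A > C

Key insight: Entropy is maximized by uniform distributions and minimized by concentrated distributions.

Entropies:
  H(A) = 2.0376 bits
  H(B) = 2.5850 bits
  H(C) = 0.4730 bits
  H(D) = 2.4433 bits

Ranking: B > D > A > C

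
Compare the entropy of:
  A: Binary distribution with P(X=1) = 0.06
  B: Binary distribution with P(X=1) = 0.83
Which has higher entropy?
B

For binary distributions, entropy is maximized at p=0.5 and decreases as p moves toward 0 or 1.

H(A) = H(0.06) = 0.3274 bits
H(B) = H(0.83) = 0.6577 bits

Distribution B (p=0.83) is closer to uniform (p=0.5), so it has higher entropy.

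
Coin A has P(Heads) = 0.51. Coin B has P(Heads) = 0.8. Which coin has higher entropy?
A

For binary distributions, entropy is maximized at p=0.5 and decreases as p moves toward 0 or 1.

H(A) = H(0.51) = 0.9997 bits
H(B) = H(0.8) = 0.7219 bits

Distribution A (p=0.51) is closer to uniform (p=0.5), so it has higher entropy.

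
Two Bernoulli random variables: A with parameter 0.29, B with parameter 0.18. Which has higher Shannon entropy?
A

For binary distributions, entropy is maximized at p=0.5 and decreases as p moves toward 0 or 1.

H(A) = H(0.29) = 0.8687 bits
H(B) = H(0.18) = 0.6801 bits

Distribution A (p=0.29) is closer to uniform (p=0.5), so it has higher entropy.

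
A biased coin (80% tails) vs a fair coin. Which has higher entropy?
Fair coin

The fair coin is uniform (p=0.5), maximizing binary entropy at 1 bit. The biased coin has H(0.80) ≈ 0.722 bits — its outcome is more predictable, so its entropy is lower.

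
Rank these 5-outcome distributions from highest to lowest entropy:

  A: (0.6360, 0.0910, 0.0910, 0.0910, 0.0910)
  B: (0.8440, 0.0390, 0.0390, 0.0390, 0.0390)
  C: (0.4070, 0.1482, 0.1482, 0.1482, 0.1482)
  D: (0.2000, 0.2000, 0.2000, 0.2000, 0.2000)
D > C > A > B

Key insight: Entropy is maximized by uniform distributions and minimized by concentrated distributions.

Entropies:
  H(A) = 1.6740 bits
  H(B) = 0.9367 bits
  H(C) = 2.1609 bits
  H(D) = 2.3219 bits

Ranking: D > C > A > B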